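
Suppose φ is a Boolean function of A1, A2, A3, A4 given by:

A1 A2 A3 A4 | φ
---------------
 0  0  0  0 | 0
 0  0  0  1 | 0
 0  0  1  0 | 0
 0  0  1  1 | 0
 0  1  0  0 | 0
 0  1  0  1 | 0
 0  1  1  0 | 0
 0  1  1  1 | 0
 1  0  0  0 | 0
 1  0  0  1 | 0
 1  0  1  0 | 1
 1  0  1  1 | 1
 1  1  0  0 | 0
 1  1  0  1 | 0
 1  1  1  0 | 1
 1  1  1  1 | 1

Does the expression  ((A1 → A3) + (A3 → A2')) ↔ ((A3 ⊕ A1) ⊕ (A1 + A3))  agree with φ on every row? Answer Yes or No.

Yes

Test each input against both φ and the formula:
  A1=0, A2=0, A3=0, A4=0: formula gives 0, φ = 0 ✓
  A1=0, A2=0, A3=0, A4=1: formula gives 0, φ = 0 ✓
  A1=0, A2=0, A3=1, A4=0: formula gives 0, φ = 0 ✓
  A1=0, A2=0, A3=1, A4=1: formula gives 0, φ = 0 ✓
  … (the remaining 12 rows also agree.)
Every row agrees, so the formula is equivalent.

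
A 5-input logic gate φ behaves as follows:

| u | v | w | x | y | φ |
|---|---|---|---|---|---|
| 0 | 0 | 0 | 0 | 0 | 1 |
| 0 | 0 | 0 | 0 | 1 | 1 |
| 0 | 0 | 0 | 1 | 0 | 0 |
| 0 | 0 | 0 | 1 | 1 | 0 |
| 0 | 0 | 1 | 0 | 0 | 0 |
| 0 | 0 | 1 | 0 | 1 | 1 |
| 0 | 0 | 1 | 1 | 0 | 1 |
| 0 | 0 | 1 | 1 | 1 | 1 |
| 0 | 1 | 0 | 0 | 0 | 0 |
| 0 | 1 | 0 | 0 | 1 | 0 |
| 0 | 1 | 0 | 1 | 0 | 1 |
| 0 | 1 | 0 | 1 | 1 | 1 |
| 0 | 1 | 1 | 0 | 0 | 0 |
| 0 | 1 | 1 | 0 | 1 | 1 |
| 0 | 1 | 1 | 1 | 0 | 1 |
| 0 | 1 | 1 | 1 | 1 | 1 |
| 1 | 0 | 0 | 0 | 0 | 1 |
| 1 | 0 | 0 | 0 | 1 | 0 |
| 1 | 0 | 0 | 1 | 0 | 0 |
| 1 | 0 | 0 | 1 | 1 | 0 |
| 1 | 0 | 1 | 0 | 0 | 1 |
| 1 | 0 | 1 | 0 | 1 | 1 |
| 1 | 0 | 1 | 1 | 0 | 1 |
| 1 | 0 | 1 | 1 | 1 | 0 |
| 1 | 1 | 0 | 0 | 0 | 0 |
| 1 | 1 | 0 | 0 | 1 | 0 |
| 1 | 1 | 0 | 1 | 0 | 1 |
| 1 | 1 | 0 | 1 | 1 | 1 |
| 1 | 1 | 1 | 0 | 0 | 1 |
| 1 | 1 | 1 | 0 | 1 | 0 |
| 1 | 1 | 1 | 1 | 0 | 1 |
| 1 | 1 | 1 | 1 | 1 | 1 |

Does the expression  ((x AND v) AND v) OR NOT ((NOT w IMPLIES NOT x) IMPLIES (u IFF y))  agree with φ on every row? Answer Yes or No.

Evaluate ((x AND v) AND v) OR NOT ((NOT w IMPLIES NOT x) IMPLIES (u IFF y)) on each row and compare to φ:
  u=0, v=0, w=0, x=0, y=0: formula gives 0, but φ = 1 ✗
Row (0,0,0,0,0) is a counterexample, so the formula is not equivalent to φ.

No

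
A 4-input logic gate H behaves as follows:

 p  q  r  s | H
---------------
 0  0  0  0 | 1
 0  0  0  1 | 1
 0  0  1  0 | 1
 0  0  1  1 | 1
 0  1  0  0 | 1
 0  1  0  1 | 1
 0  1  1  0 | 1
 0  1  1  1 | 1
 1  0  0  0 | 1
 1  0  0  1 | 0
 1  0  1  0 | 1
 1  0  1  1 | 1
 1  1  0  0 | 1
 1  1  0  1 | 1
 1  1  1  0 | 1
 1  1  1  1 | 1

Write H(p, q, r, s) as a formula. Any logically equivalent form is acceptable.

H(p, q, r, s) = not (((p and not q) and not r) and s)

Only row (1,0,0,1) gives 0. So H is 1 everywhere except there — the complement of the minterm p·¬q·¬r·s.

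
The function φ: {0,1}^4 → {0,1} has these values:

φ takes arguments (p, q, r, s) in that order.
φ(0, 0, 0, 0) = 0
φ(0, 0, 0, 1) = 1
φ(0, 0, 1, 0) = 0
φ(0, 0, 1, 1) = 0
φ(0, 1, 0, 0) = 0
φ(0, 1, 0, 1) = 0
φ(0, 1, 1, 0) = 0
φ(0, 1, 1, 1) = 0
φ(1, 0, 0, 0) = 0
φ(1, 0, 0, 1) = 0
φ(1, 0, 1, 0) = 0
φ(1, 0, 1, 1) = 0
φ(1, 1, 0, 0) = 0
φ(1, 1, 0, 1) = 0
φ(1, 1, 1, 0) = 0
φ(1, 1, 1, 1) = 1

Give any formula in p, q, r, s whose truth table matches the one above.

φ(p, q, r, s) = (((¬p ∧ ¬q) ∧ ¬r) ∧ s) ∨ (((p ∧ q) ∧ r) ∧ s)

Collect the rows where φ=1 — (0,0,0,1), (1,1,1,1) — and write one minterm per row: ¬p·¬q·¬r·s, p·q·r·s. Their union (logical OR) reproduces the table exactly.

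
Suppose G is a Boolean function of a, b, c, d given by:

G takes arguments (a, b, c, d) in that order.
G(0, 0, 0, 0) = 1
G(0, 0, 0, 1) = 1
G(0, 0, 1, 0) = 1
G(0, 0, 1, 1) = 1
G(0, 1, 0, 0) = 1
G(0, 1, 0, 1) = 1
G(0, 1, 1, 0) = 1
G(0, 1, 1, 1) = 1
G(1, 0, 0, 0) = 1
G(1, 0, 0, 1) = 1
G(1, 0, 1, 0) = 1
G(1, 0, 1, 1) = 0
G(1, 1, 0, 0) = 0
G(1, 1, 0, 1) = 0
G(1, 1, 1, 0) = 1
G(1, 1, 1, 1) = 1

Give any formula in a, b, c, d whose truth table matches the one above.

G(a, b, c, d) = (((((a · b') · c) · d) + (((a · b) · c') · d')) + (((a · b) · c') · d))'

The 0-rows are (1,0,1,1), (1,1,0,0), (1,1,0,1). Take each as a conjunction (a·¬b·c·d, a·b·¬c·¬d, a·b·¬c·d), form their disjunction, and complement — that gives a formula that is 1 everywhere G is.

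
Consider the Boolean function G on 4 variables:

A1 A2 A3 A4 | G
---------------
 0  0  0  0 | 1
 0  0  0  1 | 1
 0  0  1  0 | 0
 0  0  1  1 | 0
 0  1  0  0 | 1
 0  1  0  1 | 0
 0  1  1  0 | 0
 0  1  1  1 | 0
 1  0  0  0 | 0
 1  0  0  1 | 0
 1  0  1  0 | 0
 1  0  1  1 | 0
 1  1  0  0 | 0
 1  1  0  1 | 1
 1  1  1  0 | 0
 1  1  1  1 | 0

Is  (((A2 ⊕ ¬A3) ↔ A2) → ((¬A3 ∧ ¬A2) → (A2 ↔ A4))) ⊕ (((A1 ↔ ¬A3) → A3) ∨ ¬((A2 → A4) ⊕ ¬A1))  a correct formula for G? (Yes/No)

No

Check the formula against G row by row:
  A1=0, A2=0, A3=0, A4=0: formula gives 0, but G = 1 ✗
Since they disagree at (0,0,0,0), the expression is not a correct formula for G.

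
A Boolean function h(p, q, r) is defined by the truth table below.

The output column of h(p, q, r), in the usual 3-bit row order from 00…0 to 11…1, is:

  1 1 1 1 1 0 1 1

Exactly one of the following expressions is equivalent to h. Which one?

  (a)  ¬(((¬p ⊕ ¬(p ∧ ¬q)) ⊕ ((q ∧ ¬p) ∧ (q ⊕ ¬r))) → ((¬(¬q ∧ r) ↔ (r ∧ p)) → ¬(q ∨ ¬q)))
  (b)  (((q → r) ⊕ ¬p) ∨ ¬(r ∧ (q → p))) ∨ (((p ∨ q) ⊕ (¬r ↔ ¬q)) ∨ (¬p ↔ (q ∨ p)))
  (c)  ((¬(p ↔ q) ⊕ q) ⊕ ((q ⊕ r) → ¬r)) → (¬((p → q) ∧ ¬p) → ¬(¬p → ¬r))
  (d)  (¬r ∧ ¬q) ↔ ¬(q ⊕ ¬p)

(a) disagrees with h on (0,0,0) (formula → 0, table → 1); rule it out.
(b) disagrees with h on (0,0,1) (formula → 0, table → 1); rule it out.
(d) disagrees with h on (0,0,0) (formula → 0, table → 1); rule it out.
Only (c) survives; checking it on all 8 rows confirms it matches h.

c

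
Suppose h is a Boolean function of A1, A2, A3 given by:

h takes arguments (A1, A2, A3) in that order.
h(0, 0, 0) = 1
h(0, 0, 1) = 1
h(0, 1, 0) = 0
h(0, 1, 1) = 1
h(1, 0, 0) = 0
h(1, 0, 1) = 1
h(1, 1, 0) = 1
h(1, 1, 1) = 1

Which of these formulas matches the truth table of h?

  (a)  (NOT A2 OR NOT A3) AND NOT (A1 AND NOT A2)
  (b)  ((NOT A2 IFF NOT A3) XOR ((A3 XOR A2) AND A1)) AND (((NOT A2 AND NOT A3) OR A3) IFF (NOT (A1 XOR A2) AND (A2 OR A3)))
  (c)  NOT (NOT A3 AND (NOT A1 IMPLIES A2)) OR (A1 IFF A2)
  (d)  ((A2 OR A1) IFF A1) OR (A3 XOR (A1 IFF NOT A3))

c

(a) fails at (0,1,0): the formula yields 1, h is 0.
(b) fails at (0,0,0): the formula yields 0, h is 1.
(d) fails at (0,1,1): the formula yields 0, h is 1.
(c) is the remaining candidate, and it agrees with h on all 8 inputs.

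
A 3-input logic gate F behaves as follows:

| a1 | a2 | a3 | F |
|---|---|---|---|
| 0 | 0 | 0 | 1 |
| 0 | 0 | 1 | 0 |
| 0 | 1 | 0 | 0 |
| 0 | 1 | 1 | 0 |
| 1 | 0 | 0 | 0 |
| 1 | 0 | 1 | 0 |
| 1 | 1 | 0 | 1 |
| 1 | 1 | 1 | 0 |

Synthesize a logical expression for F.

F(a1, a2, a3) = ((~a1 & ~a2) & ~a3) | ((a1 & a2) & ~a3)

F=1 on 2 inputs: (0,0,0), (1,1,0). Reading each as a conjunction of literals (¬a1·¬a2·¬a3, a1·a2·¬a3) and taking the OR gives the canonical DNF.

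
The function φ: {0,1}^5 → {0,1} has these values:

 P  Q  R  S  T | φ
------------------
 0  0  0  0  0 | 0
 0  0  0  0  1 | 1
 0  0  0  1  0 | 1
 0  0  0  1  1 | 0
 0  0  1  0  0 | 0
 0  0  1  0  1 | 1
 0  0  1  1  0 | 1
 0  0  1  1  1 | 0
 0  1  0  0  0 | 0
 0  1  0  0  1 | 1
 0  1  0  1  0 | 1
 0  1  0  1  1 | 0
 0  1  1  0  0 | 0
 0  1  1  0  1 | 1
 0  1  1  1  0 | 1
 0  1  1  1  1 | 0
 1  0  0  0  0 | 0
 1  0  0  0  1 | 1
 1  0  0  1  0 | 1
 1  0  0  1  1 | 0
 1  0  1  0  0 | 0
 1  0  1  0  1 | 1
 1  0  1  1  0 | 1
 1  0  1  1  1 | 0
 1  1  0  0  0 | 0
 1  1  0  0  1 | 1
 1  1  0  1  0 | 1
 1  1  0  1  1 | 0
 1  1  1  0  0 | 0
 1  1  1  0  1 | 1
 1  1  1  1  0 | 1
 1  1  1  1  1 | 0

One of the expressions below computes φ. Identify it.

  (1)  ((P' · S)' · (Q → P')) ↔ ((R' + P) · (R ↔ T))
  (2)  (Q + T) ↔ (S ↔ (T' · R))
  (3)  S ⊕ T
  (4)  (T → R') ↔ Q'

3

(1): at (0,0,0,0,0) it gives 1, but φ = 0 — eliminated.
(2): at (0,0,1,0,0) it gives 1, but φ = 0 — eliminated.
(4): at (0,0,0,0,0) it gives 1, but φ = 0 — eliminated.
(3) is the remaining candidate, and it agrees with φ on all 32 inputs.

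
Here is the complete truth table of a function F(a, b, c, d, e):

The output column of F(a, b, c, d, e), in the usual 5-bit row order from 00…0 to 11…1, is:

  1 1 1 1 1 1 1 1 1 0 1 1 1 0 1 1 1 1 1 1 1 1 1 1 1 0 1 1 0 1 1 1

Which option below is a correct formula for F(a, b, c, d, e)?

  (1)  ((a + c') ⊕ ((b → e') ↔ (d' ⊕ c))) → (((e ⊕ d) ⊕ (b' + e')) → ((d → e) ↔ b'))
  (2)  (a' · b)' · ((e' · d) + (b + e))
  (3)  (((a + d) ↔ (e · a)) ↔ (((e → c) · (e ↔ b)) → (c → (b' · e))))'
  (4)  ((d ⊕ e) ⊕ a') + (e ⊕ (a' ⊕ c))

1

(2): at (0,0,0,0,0) it gives 0, but F = 1 — eliminated.
(3): at (0,0,0,0,0) it gives 0, but F = 1 — eliminated.
(4): at (0,0,0,0,1) it gives 0, but F = 1 — eliminated.
Only (1) survives; checking it on all 32 rows confirms it matches F.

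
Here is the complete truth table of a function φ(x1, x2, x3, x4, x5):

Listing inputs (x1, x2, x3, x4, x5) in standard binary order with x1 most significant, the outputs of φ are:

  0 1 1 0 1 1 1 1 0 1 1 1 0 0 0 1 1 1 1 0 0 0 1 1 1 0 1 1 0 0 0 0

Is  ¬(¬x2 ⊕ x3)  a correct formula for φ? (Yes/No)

Check the formula against φ row by row:
  x1=0, x2=0, x3=0, x4=0, x5=0: formula gives 0, φ = 0 ✓
  x1=0, x2=0, x3=0, x4=0, x5=1: formula gives 0, but φ = 1 ✗
Since they disagree at (0,0,0,0,1), the expression is not a correct formula for φ.

No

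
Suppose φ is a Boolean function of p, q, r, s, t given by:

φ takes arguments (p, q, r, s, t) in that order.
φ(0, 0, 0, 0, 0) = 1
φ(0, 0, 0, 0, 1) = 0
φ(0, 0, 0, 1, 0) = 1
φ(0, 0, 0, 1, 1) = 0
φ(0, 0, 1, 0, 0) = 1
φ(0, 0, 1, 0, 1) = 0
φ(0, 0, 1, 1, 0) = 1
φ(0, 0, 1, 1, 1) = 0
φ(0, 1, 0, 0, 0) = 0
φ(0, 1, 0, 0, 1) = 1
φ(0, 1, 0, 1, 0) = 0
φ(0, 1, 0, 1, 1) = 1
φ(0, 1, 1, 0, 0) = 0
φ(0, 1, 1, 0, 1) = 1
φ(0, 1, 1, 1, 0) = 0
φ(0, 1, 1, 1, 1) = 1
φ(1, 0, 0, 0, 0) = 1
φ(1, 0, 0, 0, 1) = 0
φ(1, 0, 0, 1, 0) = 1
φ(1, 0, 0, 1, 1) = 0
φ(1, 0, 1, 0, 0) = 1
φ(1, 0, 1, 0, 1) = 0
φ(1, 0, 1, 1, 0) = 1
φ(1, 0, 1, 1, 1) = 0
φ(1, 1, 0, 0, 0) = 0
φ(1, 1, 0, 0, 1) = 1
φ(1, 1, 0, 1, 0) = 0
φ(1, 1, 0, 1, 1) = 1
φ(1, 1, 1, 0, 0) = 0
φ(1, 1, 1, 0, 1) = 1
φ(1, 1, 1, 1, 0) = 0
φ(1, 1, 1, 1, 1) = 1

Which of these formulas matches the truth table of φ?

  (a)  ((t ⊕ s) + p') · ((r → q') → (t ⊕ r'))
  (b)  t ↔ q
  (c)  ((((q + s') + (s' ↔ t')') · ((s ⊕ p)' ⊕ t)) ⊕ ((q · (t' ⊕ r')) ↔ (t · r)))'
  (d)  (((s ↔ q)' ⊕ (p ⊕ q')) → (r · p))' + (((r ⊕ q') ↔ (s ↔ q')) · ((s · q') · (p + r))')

b

(a) disagrees with φ on (0,0,1,0,0) (formula → 0, table → 1); rule it out.
(c) disagrees with φ on (0,0,0,1,0) (formula → 0, table → 1); rule it out.
(d) disagrees with φ on (0,0,0,0,1) (formula → 1, table → 0); rule it out.
(b) is the remaining candidate, and it agrees with φ on all 32 inputs.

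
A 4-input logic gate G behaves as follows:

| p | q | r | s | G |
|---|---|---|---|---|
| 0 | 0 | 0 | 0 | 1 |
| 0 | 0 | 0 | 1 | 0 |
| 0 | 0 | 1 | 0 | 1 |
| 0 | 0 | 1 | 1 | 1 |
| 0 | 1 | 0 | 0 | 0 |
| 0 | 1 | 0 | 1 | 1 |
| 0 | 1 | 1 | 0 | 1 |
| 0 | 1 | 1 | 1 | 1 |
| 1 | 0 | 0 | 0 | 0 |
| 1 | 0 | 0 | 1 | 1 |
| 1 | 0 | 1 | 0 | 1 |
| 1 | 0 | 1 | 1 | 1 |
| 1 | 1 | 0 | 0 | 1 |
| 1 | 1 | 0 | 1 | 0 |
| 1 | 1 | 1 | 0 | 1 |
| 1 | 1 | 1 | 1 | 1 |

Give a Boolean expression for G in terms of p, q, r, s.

G is 0 on only 4 rows — (0,0,0,1), (0,1,0,0), (1,0,0,0), (1,1,0,1). Writing each as a minterm (¬p·¬q·¬r·s, ¬p·q·¬r·¬s, p·¬q·¬r·¬s, p·q·¬r·s) and OR-ing them characterizes exactly where G=0, so G is the negation of that disjunction.

G(p, q, r, s) = NOT ((((((NOT p AND NOT q) AND NOT r) AND s) OR (((NOT p AND q) AND NOT r) AND NOT s)) OR (((p AND NOT q) AND NOT r) AND NOT s)) OR (((p AND q) AND NOT r) AND s))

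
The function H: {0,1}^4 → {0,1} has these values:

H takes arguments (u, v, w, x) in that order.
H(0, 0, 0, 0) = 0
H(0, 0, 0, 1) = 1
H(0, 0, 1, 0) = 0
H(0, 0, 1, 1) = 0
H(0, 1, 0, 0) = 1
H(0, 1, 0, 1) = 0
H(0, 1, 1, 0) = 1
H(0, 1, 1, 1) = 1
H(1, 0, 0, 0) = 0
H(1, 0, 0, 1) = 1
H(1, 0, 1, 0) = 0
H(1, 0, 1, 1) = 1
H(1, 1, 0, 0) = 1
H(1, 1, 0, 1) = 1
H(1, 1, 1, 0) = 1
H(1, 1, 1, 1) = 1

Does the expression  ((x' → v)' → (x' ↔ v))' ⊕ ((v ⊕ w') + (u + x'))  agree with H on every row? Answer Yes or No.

Evaluate ((x' → v)' → (x' ↔ v))' ⊕ ((v ⊕ w') + (u + x')) on each row and compare to H:
  u=0, v=0, w=0, x=0: formula gives 0, H = 0 ✓
  u=0, v=0, w=0, x=1: formula gives 1, H = 1 ✓
  u=0, v=0, w=1, x=0: formula gives 0, H = 0 ✓
  u=0, v=0, w=1, x=1: formula gives 0, H = 0 ✓
  …and likewise for the remaining 12 rows.
All 16 rows match — the expression computes H exactly.

Yes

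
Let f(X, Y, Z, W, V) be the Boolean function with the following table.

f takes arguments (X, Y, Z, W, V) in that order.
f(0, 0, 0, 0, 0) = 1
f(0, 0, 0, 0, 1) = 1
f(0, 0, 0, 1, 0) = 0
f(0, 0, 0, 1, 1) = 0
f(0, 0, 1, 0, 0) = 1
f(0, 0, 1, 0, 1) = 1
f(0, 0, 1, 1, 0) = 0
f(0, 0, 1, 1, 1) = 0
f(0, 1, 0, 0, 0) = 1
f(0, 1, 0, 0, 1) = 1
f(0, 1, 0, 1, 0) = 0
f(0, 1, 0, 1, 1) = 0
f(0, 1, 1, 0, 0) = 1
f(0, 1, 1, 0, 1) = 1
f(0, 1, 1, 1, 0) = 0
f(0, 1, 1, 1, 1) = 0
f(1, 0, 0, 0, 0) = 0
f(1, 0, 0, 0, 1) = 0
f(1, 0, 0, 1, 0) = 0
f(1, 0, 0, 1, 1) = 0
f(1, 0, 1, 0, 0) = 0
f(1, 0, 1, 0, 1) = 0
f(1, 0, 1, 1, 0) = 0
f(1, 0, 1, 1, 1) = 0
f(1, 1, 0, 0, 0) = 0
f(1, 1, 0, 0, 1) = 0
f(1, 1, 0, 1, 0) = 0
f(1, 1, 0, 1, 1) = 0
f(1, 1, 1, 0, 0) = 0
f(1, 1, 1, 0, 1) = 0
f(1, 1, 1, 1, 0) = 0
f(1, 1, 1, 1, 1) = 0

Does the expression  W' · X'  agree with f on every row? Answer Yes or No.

Evaluate W' · X' on each row and compare to f:
  X=0, Y=0, Z=0, W=0, V=0: formula gives 1, f = 1 ✓
  X=0, Y=0, Z=0, W=0, V=1: formula gives 1, f = 1 ✓
  X=0, Y=0, Z=0, W=1, V=0: formula gives 0, f = 0 ✓
  X=0, Y=0, Z=0, W=1, V=1: formula gives 0, f = 0 ✓
  … (the remaining 28 rows also agree.)
Every row agrees, so the formula is equivalent.

Yes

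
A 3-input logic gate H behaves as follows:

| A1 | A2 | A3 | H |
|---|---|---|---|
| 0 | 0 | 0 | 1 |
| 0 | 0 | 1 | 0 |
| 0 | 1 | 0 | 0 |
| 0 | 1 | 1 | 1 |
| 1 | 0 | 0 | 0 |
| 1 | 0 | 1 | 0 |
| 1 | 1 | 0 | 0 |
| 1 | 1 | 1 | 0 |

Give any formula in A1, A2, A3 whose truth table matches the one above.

H(A1, A2, A3) = ((NOT A1 AND NOT A2) AND NOT A3) OR ((NOT A1 AND A2) AND A3)

The 1-rows are (0,0,0), (0,1,1). Each contributes one minterm — ¬A1·¬A2·¬A3; ¬A1·A2·A3 — and their disjunction is a sum-of-products form of H.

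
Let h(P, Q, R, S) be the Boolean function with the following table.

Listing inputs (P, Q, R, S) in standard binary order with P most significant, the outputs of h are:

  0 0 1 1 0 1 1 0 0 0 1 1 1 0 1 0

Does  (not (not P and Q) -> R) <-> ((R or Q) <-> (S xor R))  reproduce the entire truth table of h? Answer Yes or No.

No

Test each input against both h and the formula:
  P=0, Q=0, R=0, S=0: formula gives 0, h = 0 ✓
  P=0, Q=0, R=0, S=1: formula gives 1, but h = 0 ✗
Row (0,0,0,1) is a counterexample, so the formula is not equivalent to h.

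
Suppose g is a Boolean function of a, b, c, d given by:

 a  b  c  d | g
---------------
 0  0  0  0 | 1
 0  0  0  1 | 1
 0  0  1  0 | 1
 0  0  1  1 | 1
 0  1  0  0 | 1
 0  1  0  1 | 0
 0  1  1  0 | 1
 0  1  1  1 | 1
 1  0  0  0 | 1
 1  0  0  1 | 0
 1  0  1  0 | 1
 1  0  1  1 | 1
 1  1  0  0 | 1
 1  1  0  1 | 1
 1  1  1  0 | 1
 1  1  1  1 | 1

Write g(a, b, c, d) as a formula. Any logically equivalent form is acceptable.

g is 0 on only 2 rows — (0,1,0,1), (1,0,0,1). Writing each as a minterm (¬a·b·¬c·d, a·¬b·¬c·d) and OR-ing them characterizes exactly where g=0, so g is the negation of that disjunction.

g(a, b, c, d) = ¬((((¬a ∧ b) ∧ ¬c) ∧ d) ∨ (((a ∧ ¬b) ∧ ¬c) ∧ d))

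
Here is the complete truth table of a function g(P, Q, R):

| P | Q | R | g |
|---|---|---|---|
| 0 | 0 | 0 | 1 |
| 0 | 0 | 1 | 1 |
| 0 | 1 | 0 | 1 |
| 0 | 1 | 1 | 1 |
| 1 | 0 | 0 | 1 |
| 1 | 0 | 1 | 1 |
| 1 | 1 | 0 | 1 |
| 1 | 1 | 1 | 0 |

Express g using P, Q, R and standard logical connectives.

The output is 0 only when every input is 1 — NAND of all inputs.

g(P, Q, R) = ¬((P ∧ Q) ∧ R)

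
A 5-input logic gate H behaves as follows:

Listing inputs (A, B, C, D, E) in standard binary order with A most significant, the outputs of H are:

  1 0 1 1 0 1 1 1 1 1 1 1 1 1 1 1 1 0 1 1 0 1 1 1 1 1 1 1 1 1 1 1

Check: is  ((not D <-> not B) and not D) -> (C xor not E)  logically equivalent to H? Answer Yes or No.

Check the formula against H row by row:
  A=0, B=0, C=0, D=0, E=0: formula gives 1, H = 1 ✓
  A=0, B=0, C=0, D=0, E=1: formula gives 0, H = 0 ✓
  A=0, B=0, C=0, D=1, E=0: formula gives 1, H = 1 ✓
  A=0, B=0, C=0, D=1, E=1: formula gives 1, H = 1 ✓
  …and likewise for the remaining 28 rows.
Every row agrees, so the formula is equivalent.

Yes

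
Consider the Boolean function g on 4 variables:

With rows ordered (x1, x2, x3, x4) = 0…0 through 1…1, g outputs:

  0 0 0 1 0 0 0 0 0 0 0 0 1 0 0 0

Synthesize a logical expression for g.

The 1-rows are (0,0,1,1), (1,1,0,0). Each contributes one minterm — ¬x1·¬x2·x3·x4; x1·x2·¬x3·¬x4 — and their disjunction is a sum-of-products form of g.

g(x1, x2, x3, x4) = (((not x1 and not x2) and x3) and x4) or (((x1 and x2) and not x3) and not x4)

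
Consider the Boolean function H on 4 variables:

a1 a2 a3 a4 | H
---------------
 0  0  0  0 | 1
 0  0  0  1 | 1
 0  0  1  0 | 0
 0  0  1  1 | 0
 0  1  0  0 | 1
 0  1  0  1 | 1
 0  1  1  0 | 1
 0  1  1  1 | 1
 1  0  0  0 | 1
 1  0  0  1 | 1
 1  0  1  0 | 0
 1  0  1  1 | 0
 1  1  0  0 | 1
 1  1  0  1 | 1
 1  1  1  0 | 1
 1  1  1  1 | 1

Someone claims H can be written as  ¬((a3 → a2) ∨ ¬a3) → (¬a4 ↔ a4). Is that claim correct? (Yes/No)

Yes

Test each input against both H and the formula:
  a1=0, a2=0, a3=0, a4=0: formula gives 1, H = 1 ✓
  a1=0, a2=0, a3=0, a4=1: formula gives 1, H = 1 ✓
  a1=0, a2=0, a3=1, a4=0: formula gives 0, H = 0 ✓
  a1=0, a2=0, a3=1, a4=1: formula gives 0, H = 0 ✓
  … (the remaining 12 rows also agree.)
No disagreement on any input; they are logically equivalent.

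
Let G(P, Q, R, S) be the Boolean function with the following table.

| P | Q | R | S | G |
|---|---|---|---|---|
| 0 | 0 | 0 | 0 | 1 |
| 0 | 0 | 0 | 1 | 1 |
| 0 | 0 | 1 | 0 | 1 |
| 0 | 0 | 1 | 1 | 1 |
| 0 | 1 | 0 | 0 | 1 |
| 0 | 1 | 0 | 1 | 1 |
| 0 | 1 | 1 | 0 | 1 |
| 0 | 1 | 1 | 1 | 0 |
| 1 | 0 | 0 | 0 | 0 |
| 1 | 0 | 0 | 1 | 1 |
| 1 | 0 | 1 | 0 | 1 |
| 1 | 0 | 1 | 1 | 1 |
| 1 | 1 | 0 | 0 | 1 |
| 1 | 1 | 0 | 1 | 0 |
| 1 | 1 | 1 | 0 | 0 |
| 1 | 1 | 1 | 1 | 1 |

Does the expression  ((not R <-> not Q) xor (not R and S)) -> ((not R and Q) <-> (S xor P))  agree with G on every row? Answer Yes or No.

Yes

Evaluate ((not R <-> not Q) xor (not R and S)) -> ((not R and Q) <-> (S xor P)) on each row and compare to G:
  P=0, Q=0, R=0, S=0: formula gives 1, G = 1 ✓
  P=0, Q=0, R=0, S=1: formula gives 1, G = 1 ✓
  P=0, Q=0, R=1, S=0: formula gives 1, G = 1 ✓
  P=0, Q=0, R=1, S=1: formula gives 1, G = 1 ✓
  …and likewise for the remaining 12 rows.
No disagreement on any input; they are logically equivalent.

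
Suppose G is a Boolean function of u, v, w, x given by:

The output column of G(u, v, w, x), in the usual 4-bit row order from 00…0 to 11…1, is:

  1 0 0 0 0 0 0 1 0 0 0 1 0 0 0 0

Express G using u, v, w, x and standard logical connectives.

G(u, v, w, x) = ((((~u & ~v) & ~w) & ~x) | (((~u & v) & w) & x)) | (((u & ~v) & w) & x)

G=1 on 3 inputs: (0,0,0,0), (0,1,1,1), (1,0,1,1). Reading each as a conjunction of literals (¬u·¬v·¬w·¬x, ¬u·v·w·x, u·¬v·w·x) and taking the OR gives the canonical DNF.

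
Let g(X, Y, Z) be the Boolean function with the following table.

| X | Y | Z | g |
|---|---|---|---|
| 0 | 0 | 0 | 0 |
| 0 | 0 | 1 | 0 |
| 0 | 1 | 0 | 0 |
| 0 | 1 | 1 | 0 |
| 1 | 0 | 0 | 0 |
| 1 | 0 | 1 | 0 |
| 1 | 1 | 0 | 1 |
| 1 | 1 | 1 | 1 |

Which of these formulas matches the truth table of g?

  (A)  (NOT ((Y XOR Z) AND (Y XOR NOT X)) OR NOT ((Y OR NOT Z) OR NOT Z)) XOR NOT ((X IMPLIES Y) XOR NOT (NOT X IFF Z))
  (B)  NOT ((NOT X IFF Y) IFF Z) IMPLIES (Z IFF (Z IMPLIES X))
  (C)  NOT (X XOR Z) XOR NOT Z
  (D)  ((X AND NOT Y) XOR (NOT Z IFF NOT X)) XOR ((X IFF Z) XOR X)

D

(A) fails at (0,0,1): the formula yields 1, g is 0.
(B) fails at (0,0,0): the formula yields 1, g is 0.
(C) fails at (1,0,0): the formula yields 1, g is 0.
Only (D) survives; checking it on all 8 rows confirms it matches g.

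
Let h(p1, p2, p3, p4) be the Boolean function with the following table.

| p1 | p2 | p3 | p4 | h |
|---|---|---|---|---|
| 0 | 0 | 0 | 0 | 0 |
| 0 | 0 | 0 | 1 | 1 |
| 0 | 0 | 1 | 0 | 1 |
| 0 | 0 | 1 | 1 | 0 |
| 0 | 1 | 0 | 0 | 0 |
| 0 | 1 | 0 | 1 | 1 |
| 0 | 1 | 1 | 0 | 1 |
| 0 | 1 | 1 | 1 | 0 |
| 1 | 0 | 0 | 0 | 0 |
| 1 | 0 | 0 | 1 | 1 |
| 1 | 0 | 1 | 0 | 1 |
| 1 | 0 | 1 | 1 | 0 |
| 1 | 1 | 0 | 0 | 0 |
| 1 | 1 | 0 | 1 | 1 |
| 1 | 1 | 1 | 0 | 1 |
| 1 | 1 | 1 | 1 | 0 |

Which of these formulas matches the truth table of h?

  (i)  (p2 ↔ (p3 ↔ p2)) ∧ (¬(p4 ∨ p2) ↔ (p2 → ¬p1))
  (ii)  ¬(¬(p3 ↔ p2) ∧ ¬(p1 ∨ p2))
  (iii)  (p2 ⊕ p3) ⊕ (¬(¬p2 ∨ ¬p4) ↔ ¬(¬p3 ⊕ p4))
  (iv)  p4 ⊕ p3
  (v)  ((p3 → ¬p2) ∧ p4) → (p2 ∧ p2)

(i) fails at (0,0,0,1): the formula yields 0, h is 1.
(ii) fails at (0,0,0,0): the formula yields 1, h is 0.
(iii) fails at (0,0,0,0): the formula yields 1, h is 0.
(v) fails at (0,0,0,0): the formula yields 1, h is 0.
Only (iv) survives; checking it on all 16 rows confirms it matches h.

iv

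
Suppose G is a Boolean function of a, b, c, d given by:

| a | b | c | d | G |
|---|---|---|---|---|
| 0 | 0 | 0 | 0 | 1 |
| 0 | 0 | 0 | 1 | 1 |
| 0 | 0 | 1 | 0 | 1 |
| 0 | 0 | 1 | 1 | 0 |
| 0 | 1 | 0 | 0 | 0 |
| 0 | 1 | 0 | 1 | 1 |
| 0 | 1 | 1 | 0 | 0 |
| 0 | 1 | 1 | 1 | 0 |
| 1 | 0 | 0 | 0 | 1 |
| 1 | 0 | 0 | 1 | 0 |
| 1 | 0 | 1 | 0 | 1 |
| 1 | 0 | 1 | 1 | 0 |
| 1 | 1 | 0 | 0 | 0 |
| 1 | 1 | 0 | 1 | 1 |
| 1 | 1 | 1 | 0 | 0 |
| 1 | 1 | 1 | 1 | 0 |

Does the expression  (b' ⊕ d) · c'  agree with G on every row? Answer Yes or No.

Check the formula against G row by row:
  a=0, b=0, c=0, d=0: formula gives 1, G = 1 ✓
  a=0, b=0, c=0, d=1: formula gives 0, but G = 1 ✗
Row (0,0,0,1) is a counterexample, so the formula is not equivalent to G.

No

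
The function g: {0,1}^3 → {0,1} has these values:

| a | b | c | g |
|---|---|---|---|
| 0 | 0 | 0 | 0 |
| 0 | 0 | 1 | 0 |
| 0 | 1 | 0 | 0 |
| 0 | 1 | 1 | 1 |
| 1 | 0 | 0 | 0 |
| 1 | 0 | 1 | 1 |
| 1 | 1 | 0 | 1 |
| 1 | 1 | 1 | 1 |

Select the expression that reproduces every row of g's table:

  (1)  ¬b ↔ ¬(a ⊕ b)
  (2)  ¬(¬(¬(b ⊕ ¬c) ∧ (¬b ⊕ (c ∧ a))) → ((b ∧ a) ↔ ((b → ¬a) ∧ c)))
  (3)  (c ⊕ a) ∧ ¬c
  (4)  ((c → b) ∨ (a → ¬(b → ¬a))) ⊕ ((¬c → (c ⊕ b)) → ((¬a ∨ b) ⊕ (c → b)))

2

(1) fails at (0,0,0): the formula yields 1, g is 0.
(3) fails at (0,1,1): the formula yields 0, g is 1.
(4) fails at (0,1,0): the formula yields 1, g is 0.
Only (2) survives; checking it on all 8 rows confirms it matches g.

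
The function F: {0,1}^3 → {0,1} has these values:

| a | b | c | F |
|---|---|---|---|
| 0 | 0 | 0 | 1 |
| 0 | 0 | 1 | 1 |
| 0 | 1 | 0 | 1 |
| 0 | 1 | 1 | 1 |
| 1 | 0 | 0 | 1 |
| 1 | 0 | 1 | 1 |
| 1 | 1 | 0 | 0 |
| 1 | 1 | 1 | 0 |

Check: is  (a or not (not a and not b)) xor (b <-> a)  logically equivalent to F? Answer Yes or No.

Yes

Check the formula against F row by row:
  a=0, b=0, c=0: formula gives 1, F = 1 ✓
  a=0, b=0, c=1: formula gives 1, F = 1 ✓
  a=0, b=1, c=0: formula gives 1, F = 1 ✓
  a=0, b=1, c=1: formula gives 1, F = 1 ✓
  a=1, b=0, c=0: formula gives 1, F = 1 ✓
  …and likewise for the remaining 3 rows.
All 8 rows match — the expression computes F exactly.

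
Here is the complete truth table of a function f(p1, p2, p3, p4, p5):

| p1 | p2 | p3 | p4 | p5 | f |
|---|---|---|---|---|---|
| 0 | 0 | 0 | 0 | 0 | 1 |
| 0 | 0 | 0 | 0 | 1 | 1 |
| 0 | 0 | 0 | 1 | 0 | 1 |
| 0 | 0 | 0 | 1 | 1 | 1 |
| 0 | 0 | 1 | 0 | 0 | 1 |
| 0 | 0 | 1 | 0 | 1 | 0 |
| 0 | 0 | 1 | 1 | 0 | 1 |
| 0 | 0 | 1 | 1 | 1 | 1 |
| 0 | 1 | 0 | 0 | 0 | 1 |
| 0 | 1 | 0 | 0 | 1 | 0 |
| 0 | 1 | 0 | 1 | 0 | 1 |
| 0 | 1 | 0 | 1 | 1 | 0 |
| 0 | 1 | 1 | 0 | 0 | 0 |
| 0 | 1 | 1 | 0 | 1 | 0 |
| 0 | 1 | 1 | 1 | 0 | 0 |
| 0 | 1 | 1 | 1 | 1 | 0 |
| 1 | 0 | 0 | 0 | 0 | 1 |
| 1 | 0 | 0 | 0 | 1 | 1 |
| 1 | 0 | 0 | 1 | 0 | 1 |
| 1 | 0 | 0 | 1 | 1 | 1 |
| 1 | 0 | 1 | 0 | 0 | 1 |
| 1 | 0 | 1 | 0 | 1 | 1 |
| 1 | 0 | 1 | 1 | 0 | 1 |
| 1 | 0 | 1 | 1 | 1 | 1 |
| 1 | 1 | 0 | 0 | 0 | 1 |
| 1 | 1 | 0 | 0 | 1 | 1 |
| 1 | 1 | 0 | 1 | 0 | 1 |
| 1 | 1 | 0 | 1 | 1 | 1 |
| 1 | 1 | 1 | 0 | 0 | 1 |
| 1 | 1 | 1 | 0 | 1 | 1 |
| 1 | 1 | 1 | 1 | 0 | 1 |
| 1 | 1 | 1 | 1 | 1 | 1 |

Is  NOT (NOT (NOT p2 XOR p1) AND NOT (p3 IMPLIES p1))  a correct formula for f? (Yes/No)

Evaluate NOT (NOT (NOT p2 XOR p1) AND NOT (p3 IMPLIES p1)) on each row and compare to f:
  p1=0, p2=0, p3=0, p4=0, p5=0: formula gives 1, f = 1 ✓
  p1=0, p2=0, p3=0, p4=0, p5=1: formula gives 1, f = 1 ✓
  p1=0, p2=0, p3=0, p4=1, p5=0: formula gives 1, f = 1 ✓
  p1=0, p2=0, p3=0, p4=1, p5=1: formula gives 1, f = 1 ✓
  …
  p1=0, p2=0, p3=1, p4=0, p5=1: formula gives 1, but f = 0 ✗
Since they disagree at (0,0,1,0,1), the expression is not a correct formula for f.

No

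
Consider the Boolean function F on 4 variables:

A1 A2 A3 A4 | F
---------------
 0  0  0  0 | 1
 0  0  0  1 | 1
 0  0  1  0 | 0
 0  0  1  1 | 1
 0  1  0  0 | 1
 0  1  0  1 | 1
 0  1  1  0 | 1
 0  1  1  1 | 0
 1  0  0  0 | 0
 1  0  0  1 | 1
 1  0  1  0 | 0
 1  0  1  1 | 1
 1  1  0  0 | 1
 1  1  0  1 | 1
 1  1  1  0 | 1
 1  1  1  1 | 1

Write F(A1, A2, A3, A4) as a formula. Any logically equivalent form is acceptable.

F is 0 on only 4 rows — (0,0,1,0), (0,1,1,1), (1,0,0,0), (1,0,1,0). Writing each as a minterm (¬A1·¬A2·A3·¬A4, ¬A1·A2·A3·A4, A1·¬A2·¬A3·¬A4, A1·¬A2·A3·¬A4) and OR-ing them characterizes exactly where F=0, so F is the negation of that disjunction.

F(A1, A2, A3, A4) = ¬((((((¬A1 ∧ ¬A2) ∧ A3) ∧ ¬A4) ∨ (((¬A1 ∧ A2) ∧ A3) ∧ A4)) ∨ (((A1 ∧ ¬A2) ∧ ¬A3) ∧ ¬A4)) ∨ (((A1 ∧ ¬A2) ∧ A3) ∧ ¬A4))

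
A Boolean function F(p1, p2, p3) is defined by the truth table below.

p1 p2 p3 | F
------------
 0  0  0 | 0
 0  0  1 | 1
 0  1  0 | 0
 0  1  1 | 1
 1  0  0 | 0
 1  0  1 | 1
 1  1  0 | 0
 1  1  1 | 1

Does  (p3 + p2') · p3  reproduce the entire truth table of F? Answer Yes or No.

Test each input against both F and the formula:
  p1=0, p2=0, p3=0: formula gives 0, F = 0 ✓
  p1=0, p2=0, p3=1: formula gives 1, F = 1 ✓
  p1=0, p2=1, p3=0: formula gives 0, F = 0 ✓
  p1=0, p2=1, p3=1: formula gives 1, F = 1 ✓
  p1=1, p2=0, p3=0: formula gives 0, F = 0 ✓
  … (the remaining 3 rows also agree.)
Every row agrees, so the formula is equivalent.

Yes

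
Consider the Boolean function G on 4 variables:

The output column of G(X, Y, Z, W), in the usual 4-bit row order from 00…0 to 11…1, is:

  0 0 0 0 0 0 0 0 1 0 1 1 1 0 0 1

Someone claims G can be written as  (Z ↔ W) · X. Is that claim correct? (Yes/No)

Test each input against both G and the formula:
  X=0, Y=0, Z=0, W=0: formula gives 0, G = 0 ✓
  X=0, Y=0, Z=0, W=1: formula gives 0, G = 0 ✓
  X=0, Y=0, Z=1, W=0: formula gives 0, G = 0 ✓
  X=0, Y=0, Z=1, W=1: formula gives 0, G = 0 ✓
  …
  X=1, Y=0, Z=1, W=0: formula gives 0, but G = 1 ✗
Since they disagree at (1,0,1,0), the expression is not a correct formula for G.

No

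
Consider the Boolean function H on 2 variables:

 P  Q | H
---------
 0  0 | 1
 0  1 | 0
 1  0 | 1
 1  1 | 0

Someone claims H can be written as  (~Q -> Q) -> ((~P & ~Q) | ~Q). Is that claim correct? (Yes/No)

Evaluate (~Q -> Q) -> ((~P & ~Q) | ~Q) on each row and compare to H:
  P=0, Q=0: formula gives 1, H = 1 ✓
  P=0, Q=1: formula gives 0, H = 0 ✓
  P=1, Q=0: formula gives 1, H = 1 ✓
  P=1, Q=1: formula gives 0, H = 0 ✓
Every row agrees, so the formula is equivalent.

Yes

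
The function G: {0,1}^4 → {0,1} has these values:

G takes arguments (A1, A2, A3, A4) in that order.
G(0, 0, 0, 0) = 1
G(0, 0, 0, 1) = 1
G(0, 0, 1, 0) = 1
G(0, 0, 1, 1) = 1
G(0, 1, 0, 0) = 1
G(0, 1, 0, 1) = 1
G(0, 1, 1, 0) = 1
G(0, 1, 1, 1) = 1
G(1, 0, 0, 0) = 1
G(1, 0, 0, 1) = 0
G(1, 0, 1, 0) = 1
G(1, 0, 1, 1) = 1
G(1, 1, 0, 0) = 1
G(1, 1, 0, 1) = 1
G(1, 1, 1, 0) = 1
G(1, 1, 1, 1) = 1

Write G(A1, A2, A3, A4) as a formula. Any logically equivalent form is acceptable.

Only row (1,0,0,1) gives 0. So G is 1 everywhere except there — the complement of the minterm A1·¬A2·¬A3·A4.

G(A1, A2, A3, A4) = ¬(((A1 ∧ ¬A2) ∧ ¬A3) ∧ A4)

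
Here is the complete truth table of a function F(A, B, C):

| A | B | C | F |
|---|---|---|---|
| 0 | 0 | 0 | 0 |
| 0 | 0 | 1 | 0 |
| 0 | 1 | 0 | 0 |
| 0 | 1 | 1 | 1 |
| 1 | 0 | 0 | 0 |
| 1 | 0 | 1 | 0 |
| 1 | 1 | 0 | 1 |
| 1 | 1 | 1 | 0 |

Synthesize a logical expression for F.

Collect the rows where F=1 — (0,1,1), (1,1,0) — and write one minterm per row: ¬A·B·C, A·B·¬C. Their union (logical OR) reproduces the table exactly.

F(A, B, C) = ((not A and B) and C) or ((A and B) and not C)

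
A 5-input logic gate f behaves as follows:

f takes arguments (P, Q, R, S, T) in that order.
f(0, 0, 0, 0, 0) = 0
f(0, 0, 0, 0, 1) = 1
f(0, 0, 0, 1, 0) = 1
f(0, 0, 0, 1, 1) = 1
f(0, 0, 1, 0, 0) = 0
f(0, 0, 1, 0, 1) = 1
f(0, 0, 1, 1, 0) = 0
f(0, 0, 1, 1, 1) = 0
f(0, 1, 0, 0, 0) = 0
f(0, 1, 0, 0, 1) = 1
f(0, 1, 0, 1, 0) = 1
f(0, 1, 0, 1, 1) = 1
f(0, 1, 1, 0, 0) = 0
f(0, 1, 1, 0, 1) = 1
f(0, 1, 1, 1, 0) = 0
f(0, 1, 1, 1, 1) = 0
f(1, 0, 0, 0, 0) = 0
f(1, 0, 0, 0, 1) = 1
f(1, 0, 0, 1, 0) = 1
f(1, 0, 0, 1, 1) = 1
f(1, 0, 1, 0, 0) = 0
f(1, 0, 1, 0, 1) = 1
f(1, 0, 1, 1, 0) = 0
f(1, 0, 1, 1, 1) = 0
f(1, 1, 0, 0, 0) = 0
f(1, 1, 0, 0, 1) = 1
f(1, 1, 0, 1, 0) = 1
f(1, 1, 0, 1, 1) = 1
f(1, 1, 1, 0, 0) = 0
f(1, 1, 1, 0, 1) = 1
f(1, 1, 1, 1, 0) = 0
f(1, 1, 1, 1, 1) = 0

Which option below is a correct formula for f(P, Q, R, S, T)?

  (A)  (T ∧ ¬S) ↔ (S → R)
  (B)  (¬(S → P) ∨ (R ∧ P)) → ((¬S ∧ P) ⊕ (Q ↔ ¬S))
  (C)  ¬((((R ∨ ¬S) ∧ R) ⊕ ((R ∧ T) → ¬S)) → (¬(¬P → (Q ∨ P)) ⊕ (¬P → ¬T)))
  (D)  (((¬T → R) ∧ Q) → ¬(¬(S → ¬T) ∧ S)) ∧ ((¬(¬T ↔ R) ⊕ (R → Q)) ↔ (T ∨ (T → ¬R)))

(B) disagrees with f on (0,0,0,0,0) (formula → 1, table → 0); rule it out.
(C) disagrees with f on (0,0,0,0,0) (formula → 1, table → 0); rule it out.
(D) disagrees with f on (0,0,0,1,0) (formula → 0, table → 1); rule it out.
That leaves (A). Evaluating it on every row reproduces the table of f exactly.

A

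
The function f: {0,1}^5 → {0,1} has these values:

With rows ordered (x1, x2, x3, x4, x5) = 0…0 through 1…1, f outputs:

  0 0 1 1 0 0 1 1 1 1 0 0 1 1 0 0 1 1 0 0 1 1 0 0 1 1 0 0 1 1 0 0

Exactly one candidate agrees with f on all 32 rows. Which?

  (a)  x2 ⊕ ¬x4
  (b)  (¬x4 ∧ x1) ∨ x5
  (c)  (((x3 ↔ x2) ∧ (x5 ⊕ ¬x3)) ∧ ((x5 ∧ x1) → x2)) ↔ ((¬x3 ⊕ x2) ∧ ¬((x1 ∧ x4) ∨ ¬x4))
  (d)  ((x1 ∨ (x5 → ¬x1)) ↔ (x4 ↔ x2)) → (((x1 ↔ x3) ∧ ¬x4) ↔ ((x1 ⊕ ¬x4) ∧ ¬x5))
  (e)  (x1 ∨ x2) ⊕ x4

(a) disagrees with f on (0,0,0,0,0) (formula → 1, table → 0); rule it out.
(b) disagrees with f on (0,0,0,0,1) (formula → 1, table → 0); rule it out.
(c) disagrees with f on (0,0,0,0,1) (formula → 1, table → 0); rule it out.
(d) disagrees with f on (0,0,0,0,0) (formula → 1, table → 0); rule it out.
(e) is the remaining candidate, and it agrees with f on all 32 inputs.

e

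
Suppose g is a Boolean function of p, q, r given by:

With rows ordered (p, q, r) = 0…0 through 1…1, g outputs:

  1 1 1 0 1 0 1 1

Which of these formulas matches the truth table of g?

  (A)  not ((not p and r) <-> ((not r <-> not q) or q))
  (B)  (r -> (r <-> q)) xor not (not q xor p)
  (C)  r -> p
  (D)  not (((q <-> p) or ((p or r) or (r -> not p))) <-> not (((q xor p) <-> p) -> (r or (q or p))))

(B) fails at (0,0,1): the formula yields 0, g is 1.
(C) fails at (0,0,1): the formula yields 0, g is 1.
(D) fails at (0,0,0): the formula yields 0, g is 1.
That leaves (A). Evaluating it on every row reproduces the table of g exactly.

A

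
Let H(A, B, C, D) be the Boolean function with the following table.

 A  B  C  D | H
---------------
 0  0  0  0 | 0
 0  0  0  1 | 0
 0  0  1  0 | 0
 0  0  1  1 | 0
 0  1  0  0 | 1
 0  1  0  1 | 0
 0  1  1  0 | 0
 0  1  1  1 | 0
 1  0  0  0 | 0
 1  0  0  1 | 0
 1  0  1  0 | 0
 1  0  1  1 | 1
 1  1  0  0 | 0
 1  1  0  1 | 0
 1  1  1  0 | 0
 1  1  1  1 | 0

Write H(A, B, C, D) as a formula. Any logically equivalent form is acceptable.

H=1 on 2 inputs: (0,1,0,0), (1,0,1,1). Reading each as a conjunction of literals (¬A·B·¬C·¬D, A·¬B·C·D) and taking the OR gives the canonical DNF.

H(A, B, C, D) = (((A' · B) · C') · D') + (((A · B') · C) · D)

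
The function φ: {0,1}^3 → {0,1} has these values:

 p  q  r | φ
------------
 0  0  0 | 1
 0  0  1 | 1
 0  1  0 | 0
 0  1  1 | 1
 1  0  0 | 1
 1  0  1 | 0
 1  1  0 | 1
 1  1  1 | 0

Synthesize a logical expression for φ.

φ is 0 on only 3 rows — (0,1,0), (1,0,1), (1,1,1). Writing each as a minterm (¬p·q·¬r, p·¬q·r, p·q·r) and OR-ing them characterizes exactly where φ=0, so φ is the negation of that disjunction.

φ(p, q, r) = ¬((((¬p ∧ q) ∧ ¬r) ∨ ((p ∧ ¬q) ∧ r)) ∨ ((p ∧ q) ∧ r))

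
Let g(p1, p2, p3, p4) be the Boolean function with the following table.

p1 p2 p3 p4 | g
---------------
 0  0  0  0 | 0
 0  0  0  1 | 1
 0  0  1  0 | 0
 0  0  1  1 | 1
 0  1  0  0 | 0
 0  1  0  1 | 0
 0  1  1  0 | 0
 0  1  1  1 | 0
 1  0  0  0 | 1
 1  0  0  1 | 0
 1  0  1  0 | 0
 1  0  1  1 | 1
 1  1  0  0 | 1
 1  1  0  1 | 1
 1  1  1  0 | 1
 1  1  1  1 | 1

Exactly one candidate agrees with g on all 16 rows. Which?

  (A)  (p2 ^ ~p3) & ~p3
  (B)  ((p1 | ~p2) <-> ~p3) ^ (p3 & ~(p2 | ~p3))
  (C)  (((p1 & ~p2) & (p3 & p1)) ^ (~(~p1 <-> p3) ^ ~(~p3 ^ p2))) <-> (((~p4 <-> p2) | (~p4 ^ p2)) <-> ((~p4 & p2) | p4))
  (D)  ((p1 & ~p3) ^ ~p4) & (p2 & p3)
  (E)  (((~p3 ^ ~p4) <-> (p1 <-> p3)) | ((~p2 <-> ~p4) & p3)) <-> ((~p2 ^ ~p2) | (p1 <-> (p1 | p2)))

C

(A) disagrees with g on (0,0,0,0) (formula → 1, table → 0); rule it out.
(B) disagrees with g on (0,0,0,0) (formula → 1, table → 0); rule it out.
(D) disagrees with g on (0,0,0,1) (formula → 0, table → 1); rule it out.
(E) disagrees with g on (0,0,1,0) (formula → 1, table → 0); rule it out.
Only (C) survives; checking it on all 16 rows confirms it matches g.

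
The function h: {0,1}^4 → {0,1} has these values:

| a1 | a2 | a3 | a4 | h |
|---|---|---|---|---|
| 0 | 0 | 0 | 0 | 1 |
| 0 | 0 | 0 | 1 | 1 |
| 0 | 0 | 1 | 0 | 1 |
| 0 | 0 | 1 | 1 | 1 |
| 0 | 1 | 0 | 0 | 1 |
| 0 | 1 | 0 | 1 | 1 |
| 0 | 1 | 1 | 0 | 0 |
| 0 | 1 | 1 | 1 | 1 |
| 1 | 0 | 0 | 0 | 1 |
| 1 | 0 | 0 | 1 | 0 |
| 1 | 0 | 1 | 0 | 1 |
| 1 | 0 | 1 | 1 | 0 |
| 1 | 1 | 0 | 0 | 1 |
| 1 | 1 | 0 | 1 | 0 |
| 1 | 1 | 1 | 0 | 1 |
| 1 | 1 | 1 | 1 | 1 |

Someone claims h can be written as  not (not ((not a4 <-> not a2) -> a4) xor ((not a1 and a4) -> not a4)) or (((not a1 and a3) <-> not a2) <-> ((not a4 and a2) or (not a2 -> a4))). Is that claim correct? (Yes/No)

No

Test each input against both h and the formula:
  a1=0, a2=0, a3=0, a4=0: formula gives 1, h = 1 ✓
  a1=0, a2=0, a3=0, a4=1: formula gives 1, h = 1 ✓
  a1=0, a2=0, a3=1, a4=0: formula gives 1, h = 1 ✓
  a1=0, a2=0, a3=1, a4=1: formula gives 1, h = 1 ✓
  …
  a1=1, a2=1, a3=0, a4=1: formula gives 1, but h = 0 ✗
A single disagreement suffices: at (1,1,0,1) they differ, so the formula does not compute h.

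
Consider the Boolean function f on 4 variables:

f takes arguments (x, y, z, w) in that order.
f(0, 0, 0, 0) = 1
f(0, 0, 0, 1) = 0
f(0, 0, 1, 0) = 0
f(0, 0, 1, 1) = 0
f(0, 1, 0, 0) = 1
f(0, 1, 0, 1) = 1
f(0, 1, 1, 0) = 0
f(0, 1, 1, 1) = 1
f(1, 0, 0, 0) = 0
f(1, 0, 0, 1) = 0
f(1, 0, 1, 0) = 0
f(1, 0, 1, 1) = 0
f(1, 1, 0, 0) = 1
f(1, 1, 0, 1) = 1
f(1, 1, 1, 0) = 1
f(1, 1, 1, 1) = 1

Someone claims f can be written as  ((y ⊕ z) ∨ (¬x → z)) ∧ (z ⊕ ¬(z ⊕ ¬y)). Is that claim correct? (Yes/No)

No

Check the formula against f row by row:
  x=0, y=0, z=0, w=0: formula gives 0, but f = 1 ✗
Since they disagree at (0,0,0,0), the expression is not a correct formula for f.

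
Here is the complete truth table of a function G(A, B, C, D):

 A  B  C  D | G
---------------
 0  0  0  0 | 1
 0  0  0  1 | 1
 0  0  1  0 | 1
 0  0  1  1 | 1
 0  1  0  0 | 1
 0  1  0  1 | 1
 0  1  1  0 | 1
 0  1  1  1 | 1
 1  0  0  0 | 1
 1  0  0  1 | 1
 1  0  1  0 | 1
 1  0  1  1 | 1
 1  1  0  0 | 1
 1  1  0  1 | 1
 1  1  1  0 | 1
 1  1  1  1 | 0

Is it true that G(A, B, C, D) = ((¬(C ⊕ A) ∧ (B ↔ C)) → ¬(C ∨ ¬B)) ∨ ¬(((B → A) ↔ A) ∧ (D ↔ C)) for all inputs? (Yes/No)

Yes

Check the formula against G row by row:
  A=0, B=0, C=0, D=0: formula gives 1, G = 1 ✓
  A=0, B=0, C=0, D=1: formula gives 1, G = 1 ✓
  A=0, B=0, C=1, D=0: formula gives 1, G = 1 ✓
  A=0, B=0, C=1, D=1: formula gives 1, G = 1 ✓
  … (the remaining 12 rows also agree.)
Every row agrees, so the formula is equivalent.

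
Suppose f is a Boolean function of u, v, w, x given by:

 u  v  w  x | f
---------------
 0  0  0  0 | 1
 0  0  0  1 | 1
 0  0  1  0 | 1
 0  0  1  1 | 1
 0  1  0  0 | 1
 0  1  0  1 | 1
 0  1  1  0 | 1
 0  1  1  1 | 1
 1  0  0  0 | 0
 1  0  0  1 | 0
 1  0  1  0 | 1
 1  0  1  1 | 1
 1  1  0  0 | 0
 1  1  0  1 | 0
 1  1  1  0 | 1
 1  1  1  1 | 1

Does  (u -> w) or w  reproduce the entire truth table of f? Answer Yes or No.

Yes

Check the formula against f row by row:
  u=0, v=0, w=0, x=0: formula gives 1, f = 1 ✓
  u=0, v=0, w=0, x=1: formula gives 1, f = 1 ✓
  u=0, v=0, w=1, x=0: formula gives 1, f = 1 ✓
  u=0, v=0, w=1, x=1: formula gives 1, f = 1 ✓
  … (the remaining 12 rows also agree.)
No disagreement on any input; they are logically equivalent.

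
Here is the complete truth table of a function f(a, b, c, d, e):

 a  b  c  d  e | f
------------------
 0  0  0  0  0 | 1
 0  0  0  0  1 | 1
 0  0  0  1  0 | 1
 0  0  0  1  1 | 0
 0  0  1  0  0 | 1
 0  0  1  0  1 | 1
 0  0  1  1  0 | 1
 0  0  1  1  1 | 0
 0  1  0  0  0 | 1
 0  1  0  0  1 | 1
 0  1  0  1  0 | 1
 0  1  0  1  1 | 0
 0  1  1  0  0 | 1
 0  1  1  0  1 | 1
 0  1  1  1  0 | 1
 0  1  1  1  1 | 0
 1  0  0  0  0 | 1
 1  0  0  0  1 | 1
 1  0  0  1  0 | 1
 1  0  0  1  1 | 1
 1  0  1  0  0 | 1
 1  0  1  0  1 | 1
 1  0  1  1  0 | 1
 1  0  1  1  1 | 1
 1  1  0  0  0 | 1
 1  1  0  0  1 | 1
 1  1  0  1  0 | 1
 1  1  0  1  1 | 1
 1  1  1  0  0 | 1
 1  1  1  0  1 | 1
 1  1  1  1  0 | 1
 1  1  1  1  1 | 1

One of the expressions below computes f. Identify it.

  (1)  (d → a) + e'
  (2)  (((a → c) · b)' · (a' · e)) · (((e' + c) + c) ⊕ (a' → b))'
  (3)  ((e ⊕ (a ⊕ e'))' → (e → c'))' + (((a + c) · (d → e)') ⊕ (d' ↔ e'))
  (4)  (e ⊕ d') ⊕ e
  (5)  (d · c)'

1

(2): at (0,0,0,0,0) it gives 0, but f = 1 — eliminated.
(3): at (0,0,0,0,1) it gives 0, but f = 1 — eliminated.
(4): at (0,0,0,1,0) it gives 0, but f = 1 — eliminated.
(5): at (0,0,0,1,1) it gives 1, but f = 0 — eliminated.
(1) is the remaining candidate, and it agrees with f on all 32 inputs.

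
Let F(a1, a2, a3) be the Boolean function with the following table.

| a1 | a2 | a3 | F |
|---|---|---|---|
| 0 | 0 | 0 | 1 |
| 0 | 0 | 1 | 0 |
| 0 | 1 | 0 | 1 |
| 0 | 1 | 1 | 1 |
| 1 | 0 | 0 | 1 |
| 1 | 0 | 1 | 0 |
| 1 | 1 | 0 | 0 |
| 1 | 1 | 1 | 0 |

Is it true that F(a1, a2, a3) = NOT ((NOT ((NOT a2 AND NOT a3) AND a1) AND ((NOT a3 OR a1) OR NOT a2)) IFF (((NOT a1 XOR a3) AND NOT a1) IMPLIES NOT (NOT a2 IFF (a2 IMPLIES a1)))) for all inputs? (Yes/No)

Yes

Evaluate NOT ((NOT ((NOT a2 AND NOT a3) AND a1) AND ((NOT a3 OR a1) OR NOT a2)) IFF (((NOT a1 XOR a3) AND NOT a1) IMPLIES NOT (NOT a2 IFF (a2 IMPLIES a1)))) on each row and compare to F:
  a1=0, a2=0, a3=0: formula gives 1, F = 1 ✓
  a1=0, a2=0, a3=1: formula gives 0, F = 0 ✓
  a1=0, a2=1, a3=0: formula gives 1, F = 1 ✓
  a1=0, a2=1, a3=1: formula gives 1, F = 1 ✓
  a1=1, a2=0, a3=0: formula gives 1, F = 1 ✓
  … (the remaining 3 rows also agree.)
No disagreement on any input; they are logically equivalent.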